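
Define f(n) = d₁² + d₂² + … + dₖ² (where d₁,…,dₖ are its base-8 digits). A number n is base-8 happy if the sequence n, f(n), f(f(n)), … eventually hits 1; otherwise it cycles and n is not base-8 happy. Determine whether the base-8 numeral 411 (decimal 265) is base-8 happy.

base-8 happy

265 = (4,1,1)_8 → 18
18 = (2,2)_8 → 8
8 = (1,0)_8 → 1  — reached 1.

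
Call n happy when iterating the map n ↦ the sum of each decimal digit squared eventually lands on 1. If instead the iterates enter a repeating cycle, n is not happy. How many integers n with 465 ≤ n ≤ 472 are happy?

465: 465 → 77 → 98 → 145 → 42 → 20 → 4 → 16 → 37 → 58 → 89 → 145  (repeats 145)
466: 466 → 88 → 128 → 69 → 117 → 51 → 26 → 40 → 16 → 37 → 58 → 89 → 145 → 42 → 20 → 4 → 16  (repeats 16)
467: 467 → 101 → 2 → 4 → 16 → 37 → 58 → 89 → 145 → 42 → 20 → 4  (repeats 4)
468: 468 → 116 → 38 → 73 → 58 → 89 → 145 → 42 → 20 → 4 → 16 → 37 → 58  (repeats 58)
469: 469 → 133 → 19 → 82 → 68 → 100 → 1  (reaches 1)
470: 470 → 65 → 61 → 37 → 58 → 89 → 145 → 42 → 20 → 4 → 16 → 37  (repeats 37)
471: 471 → 66 → 72 → 53 → 34 → 25 → 29 → 85 → 89 → 145 → 42 → 20 → 4 → 16 → 37 → 58 → 89  (repeats 89)
472: 472 → 69 → 117 → 51 → 26 → 40 → 16 → 37 → 58 → 89 → 145 → 42 → 20 → 4 → 16  (repeats 16)
happy: 469

1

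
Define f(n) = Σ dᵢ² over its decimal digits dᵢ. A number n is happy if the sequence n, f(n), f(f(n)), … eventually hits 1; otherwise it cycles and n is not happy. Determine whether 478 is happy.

happy

478 → 4² + 7² + 8² = 129
129 → 1² + 2² + 9² = 86
86 → 8² + 6² = 100
100 → 1² + 0² + 0² = 1  — reached 1.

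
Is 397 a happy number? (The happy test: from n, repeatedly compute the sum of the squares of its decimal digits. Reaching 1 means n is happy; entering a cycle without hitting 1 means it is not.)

397 → 3² + 9² + 7² = 139
139 → 1² + 3² + 9² = 91
91 → 9² + 1² = 82
82 → 8² + 2² = 68
68 → 6² + 8² = 100
100 → 1² + 0² + 0² = 1  — reached 1.

happy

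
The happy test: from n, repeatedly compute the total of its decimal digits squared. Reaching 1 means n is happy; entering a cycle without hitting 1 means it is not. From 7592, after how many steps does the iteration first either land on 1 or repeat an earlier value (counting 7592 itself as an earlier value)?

15

7592 → 7² + 5² + 9² + 2² = 159
159 → 1² + 5² + 9² = 107
107 → 1² + 0² + 7² = 50
50 → 5² + 0² = 25
25 → 2² + 5² = 29
29 → 2² + 9² = 85
85 → 8² + 5² = 89
89 → 8² + 9² = 145
145 → 1² + 4² + 5² = 42
42 → 4² + 2² = 20
20 → 2² + 0² = 4
4 → 4² = 16
16 → 1² + 6² = 37
37 → 3² + 7² = 58
58 → 5² + 8² = 89  — 89 repeats.
That took 15 steps.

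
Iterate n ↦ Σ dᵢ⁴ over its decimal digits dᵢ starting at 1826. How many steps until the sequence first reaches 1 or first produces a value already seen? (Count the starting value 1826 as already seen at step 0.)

1826 → 5409
5409 → 7442
7442 → 2929
2929 → 13154
13154 → 964
964 → 8113
8113 → 4179
4179 → 9219
9219 → 13139
13139 → 6725
6725 → 4338
4338 → 4514
4514 → 1138
1138 → 4179  — 4179 repeats.
That took 14 steps.

14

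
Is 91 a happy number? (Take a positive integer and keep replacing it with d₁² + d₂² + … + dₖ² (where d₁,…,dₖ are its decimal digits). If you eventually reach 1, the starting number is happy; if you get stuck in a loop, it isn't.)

happy

91 → 9² + 1² = 82
82 → 8² + 2² = 68
68 → 6² + 8² = 100
100 → 1² + 0² + 0² = 1  — reached 1.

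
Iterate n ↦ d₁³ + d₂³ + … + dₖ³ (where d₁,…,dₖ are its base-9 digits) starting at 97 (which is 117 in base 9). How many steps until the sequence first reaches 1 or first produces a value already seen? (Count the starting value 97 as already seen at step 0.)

4

97 = (1,1,7)_9 → 345
345 = (4,2,3)_9 → 99
99 = (1,2,0)_9 → 9
9 = (1,0)_9 → 1  — reached 1.
That took 4 steps.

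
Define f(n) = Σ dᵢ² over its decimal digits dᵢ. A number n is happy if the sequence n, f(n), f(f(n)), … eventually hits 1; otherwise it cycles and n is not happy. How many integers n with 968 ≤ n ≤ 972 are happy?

968: 968 → 181 → 66 → 72 → 53 → 34 → 25 → 29 → 85 → 89 → 145 → 42 → 20 → 4 → 16 → 37 → 58 → 89  — not happy
969: 969 → 198 → 146 → 53 → 34 → 25 → 29 → 85 → 89 → 145 → 42 → 20 → 4 → 16 → 37 → 58 → 89  — not happy
970: 970 → 130 → 10 → 1  — happy
971: 971 → 131 → 11 → 2 → 4 → 16 → 37 → 58 → 89 → 145 → 42 → 20 → 4  — not happy
972: 972 → 134 → 26 → 40 → 16 → 37 → 58 → 89 → 145 → 42 → 20 → 4 → 16  — not happy
happy: 970

1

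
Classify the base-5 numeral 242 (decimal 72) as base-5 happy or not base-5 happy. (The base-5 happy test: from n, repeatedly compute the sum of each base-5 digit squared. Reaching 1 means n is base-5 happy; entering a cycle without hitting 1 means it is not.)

72 = (2,4,2)_5 → 2² + 4² + 2² = 24
24 = (4,4)_5 → 4² + 4² = 32
32 = (1,1,2)_5 → 1² + 1² + 2² = 6
6 = (1,1)_5 → 1² + 1² = 2
2 = (2)_5 → 2² = 4
4 = (4)_5 → 4² = 16
16 = (3,1)_5 → 3² + 1² = 10
10 = (2,0)_5 → 2² + 0² = 4  — 4 already seen; the sequence cycles without reaching 1.

not base-5 happy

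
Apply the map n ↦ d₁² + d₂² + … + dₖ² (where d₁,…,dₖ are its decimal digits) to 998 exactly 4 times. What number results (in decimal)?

998 → 9² + 9² + 8² = 81 + 81 + 64 = 226
226 → 2² + 2² + 6² = 4 + 4 + 36 = 44
44 → 4² + 4² = 16 + 16 = 32
32 → 3² + 2² = 9 + 4 = 13

13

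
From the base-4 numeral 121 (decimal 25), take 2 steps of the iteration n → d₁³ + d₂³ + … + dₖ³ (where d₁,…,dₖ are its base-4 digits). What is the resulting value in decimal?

25 = (1,2,1)_4 → 10
10 = (2,2)_4 → 16

16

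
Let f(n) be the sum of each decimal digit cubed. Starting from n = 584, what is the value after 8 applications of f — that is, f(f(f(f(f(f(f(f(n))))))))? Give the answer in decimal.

584 → 5³ + 8³ + 4³ = 125 + 512 + 64 = 701
701 → 7³ + 0³ + 1³ = 343 + 0 + 1 = 344
344 → 3³ + 4³ + 4³ = 27 + 64 + 64 = 155
155 → 1³ + 5³ + 5³ = 1 + 125 + 125 = 251
251 → 2³ + 5³ + 1³ = 8 + 125 + 1 = 134
134 → 1³ + 3³ + 4³ = 1 + 27 + 64 = 92
92 → 9³ + 2³ = 729 + 8 = 737
737 → 7³ + 3³ + 7³ = 343 + 27 + 343 = 713

713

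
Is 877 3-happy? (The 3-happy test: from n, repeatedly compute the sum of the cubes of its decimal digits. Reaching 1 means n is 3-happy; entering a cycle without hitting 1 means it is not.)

3-happy

877 → 8³ + 7³ + 7³ = 1198
1198 → 1³ + 1³ + 9³ + 8³ = 1243
1243 → 1³ + 2³ + 4³ + 3³ = 100
100 → 1³ + 0³ + 0³ = 1  — reached 1.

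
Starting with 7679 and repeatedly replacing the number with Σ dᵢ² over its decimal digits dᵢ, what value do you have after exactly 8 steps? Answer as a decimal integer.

58

7679 → 7² + 6² + 7² + 9² = 49 + 36 + 49 + 81 = 215
215 → 2² + 1² + 5² = 4 + 1 + 25 = 30
30 → 3² + 0² = 9 + 0 = 9
9 → 9² = 81
81 → 8² + 1² = 64 + 1 = 65
65 → 6² + 5² = 36 + 25 = 61
61 → 6² + 1² = 36 + 1 = 37
37 → 3² + 7² = 9 + 49 = 58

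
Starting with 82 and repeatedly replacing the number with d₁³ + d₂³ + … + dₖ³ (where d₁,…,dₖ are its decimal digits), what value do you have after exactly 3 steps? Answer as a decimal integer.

82 → 8³ + 2³ = 520
520 → 5³ + 2³ + 0³ = 133
133 → 1³ + 3³ + 3³ = 55

55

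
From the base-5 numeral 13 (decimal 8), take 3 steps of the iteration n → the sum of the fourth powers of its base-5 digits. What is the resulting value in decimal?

418

8 = (1,3)_5 → 82
82 = (3,1,2)_5 → 98
98 = (3,4,3)_5 → 418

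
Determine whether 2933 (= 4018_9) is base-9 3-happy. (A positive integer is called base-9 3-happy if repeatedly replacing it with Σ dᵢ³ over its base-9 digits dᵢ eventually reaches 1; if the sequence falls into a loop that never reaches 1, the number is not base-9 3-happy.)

base-9 3-happy

2933 = (4,0,1,8)_9 → 4³ + 0³ + 1³ + 8³ = 64 + 0 + 1 + 512 = 577
577 = (7,1,1)_9 → 7³ + 1³ + 1³ = 343 + 1 + 1 = 345
345 = (4,2,3)_9 → 4³ + 2³ + 3³ = 64 + 8 + 27 = 99
99 = (1,2,0)_9 → 1³ + 2³ + 0³ = 1 + 8 + 0 = 9
9 = (1,0)_9 → 1³ + 0³ = 1 + 0 = 1  — reached 1.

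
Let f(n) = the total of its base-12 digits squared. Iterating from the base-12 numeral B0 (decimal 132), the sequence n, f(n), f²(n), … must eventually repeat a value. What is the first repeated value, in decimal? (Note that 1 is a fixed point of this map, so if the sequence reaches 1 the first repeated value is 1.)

132 = (11,0)_12 → 11² + 0² = 121
121 = (10,1)_12 → 10² + 1² = 101
101 = (8,5)_12 → 8² + 5² = 89
89 = (7,5)_12 → 7² + 5² = 74
74 = (6,2)_12 → 6² + 2² = 40
40 = (3,4)_12 → 3² + 4² = 25
25 = (2,1)_12 → 2² + 1² = 5
5 = (5)_12 → 5² = 25  — 25 already appeared earlier.

25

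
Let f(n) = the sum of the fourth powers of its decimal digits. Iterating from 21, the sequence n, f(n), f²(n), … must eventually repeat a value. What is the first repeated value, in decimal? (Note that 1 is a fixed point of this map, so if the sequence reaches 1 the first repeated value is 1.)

21 → 2⁴ + 1⁴ = 16 + 1 = 17
17 → 1⁴ + 7⁴ = 1 + 2401 = 2402
2402 → 2⁴ + 4⁴ + 0⁴ + 2⁴ = 16 + 256 + 0 + 16 = 288
288 → 2⁴ + 8⁴ + 8⁴ = 16 + 4096 + 4096 = 8208
8208 → 8⁴ + 2⁴ + 0⁴ + 8⁴ = 4096 + 16 + 0 + 4096 = 8208  — 8208 already appeared earlier.

8208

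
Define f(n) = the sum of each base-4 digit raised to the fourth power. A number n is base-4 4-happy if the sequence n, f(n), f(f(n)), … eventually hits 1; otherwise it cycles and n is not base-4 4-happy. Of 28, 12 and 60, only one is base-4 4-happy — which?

28

28: 28 → 82 → 18 → 17 → 2 → 16 → 1  — reaches 1 (base-4 4-happy)
12: 12 → 81 → 3 → 81  — repeats 81 (not base-4 4-happy)
60: 60 → 162 → 48 → 81 → 3 → 81  — repeats 81 (not base-4 4-happy)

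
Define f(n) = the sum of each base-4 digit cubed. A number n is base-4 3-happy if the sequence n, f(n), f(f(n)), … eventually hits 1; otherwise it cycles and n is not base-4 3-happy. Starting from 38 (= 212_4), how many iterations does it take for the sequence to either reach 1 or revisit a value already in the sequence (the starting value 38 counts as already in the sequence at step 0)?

4

38 = (2,1,2)_4 → 2³ + 1³ + 2³ = 8 + 1 + 8 = 17
17 = (1,0,1)_4 → 1³ + 0³ + 1³ = 1 + 0 + 1 = 2
2 = (2)_4 → 2³ = 8
8 = (2,0)_4 → 2³ + 0³ = 8 + 0 = 8  — 8 repeats.
That took 4 steps.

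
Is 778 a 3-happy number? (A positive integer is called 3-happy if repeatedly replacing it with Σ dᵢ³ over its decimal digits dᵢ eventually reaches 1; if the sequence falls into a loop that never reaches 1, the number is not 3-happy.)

3-happy

778 → 7³ + 7³ + 8³ = 1198
1198 → 1³ + 1³ + 9³ + 8³ = 1243
1243 → 1³ + 2³ + 4³ + 3³ = 100
100 → 1³ + 0³ + 0³ = 1  — reached 1.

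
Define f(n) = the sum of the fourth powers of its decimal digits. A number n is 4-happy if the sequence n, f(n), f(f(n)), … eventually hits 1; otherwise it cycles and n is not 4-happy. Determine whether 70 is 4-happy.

not 4-happy

70 → 7⁴ + 0⁴ = 2401
2401 → 2⁴ + 4⁴ + 0⁴ + 1⁴ = 273
273 → 2⁴ + 7⁴ + 3⁴ = 2498
2498 → 2⁴ + 4⁴ + 9⁴ + 8⁴ = 10929
10929 → 1⁴ + 0⁴ + 9⁴ + 2⁴ + 9⁴ = 13139
13139 → 1⁴ + 3⁴ + 1⁴ + 3⁴ + 9⁴ = 6725
6725 → 6⁴ + 7⁴ + 2⁴ + 5⁴ = 4338
4338 → 4⁴ + 3⁴ + 3⁴ + 8⁴ = 4514
4514 → 4⁴ + 5⁴ + 1⁴ + 4⁴ = 1138
1138 → 1⁴ + 1⁴ + 3⁴ + 8⁴ = 4179
4179 → 4⁴ + 1⁴ + 7⁴ + 9⁴ = 9219
9219 → 9⁴ + 2⁴ + 1⁴ + 9⁴ = 13139  — 13139 already seen; the sequence cycles without reaching 1.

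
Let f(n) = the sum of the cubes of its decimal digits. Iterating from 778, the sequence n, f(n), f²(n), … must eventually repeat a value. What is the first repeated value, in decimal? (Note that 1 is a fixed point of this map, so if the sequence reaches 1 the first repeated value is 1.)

778 → 1198
1198 → 1243
1243 → 100
100 → 1  — reached the fixed point 1.
1 → 1, so 1 is the first repeated value.

1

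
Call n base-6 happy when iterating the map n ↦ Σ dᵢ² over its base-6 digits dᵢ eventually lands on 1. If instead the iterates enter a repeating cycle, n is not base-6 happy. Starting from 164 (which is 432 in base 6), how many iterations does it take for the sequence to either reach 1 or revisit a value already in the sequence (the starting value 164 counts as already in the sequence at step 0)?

164 = (4,3,2)_6 → 29
29 = (4,5)_6 → 41
41 = (1,0,5)_6 → 26
26 = (4,2)_6 → 20
20 = (3,2)_6 → 13
13 = (2,1)_6 → 5
5 = (5)_6 → 25
25 = (4,1)_6 → 17
17 = (2,5)_6 → 29  — 29 repeats.
That took 9 steps.

9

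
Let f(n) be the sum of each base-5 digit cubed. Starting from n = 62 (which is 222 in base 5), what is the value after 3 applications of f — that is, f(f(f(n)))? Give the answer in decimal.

28

62 = (2,2,2)_5 → 24
24 = (4,4)_5 → 128
128 = (1,0,0,3)_5 → 28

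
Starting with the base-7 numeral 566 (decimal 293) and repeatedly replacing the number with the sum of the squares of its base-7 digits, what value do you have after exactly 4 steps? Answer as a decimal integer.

293 = (5,6,6)_7 → 5² + 6² + 6² = 97
97 = (1,6,6)_7 → 1² + 6² + 6² = 73
73 = (1,3,3)_7 → 1² + 3² + 3² = 19
19 = (2,5)_7 → 2² + 5² = 29

29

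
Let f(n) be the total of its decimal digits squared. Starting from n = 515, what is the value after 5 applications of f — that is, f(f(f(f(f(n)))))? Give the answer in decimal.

37

515 → 5² + 1² + 5² = 51
51 → 5² + 1² = 26
26 → 2² + 6² = 40
40 → 4² + 0² = 16
16 → 1² + 6² = 37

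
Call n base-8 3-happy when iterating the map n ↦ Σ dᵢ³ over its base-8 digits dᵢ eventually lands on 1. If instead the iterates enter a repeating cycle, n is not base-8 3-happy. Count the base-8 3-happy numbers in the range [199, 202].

1

199: 199 → 370 → 349 → 277 → 197 → 152 → 35 → 91 → 55 → 559 → 469 → 476 → 434 → 440 → 559  — not base-8 3-happy
200: 200 → 28 → 91 → 55 → 559 → 469 → 476 → 434 → 440 → 559  — not base-8 3-happy
201: 201 → 29 → 152 → 35 → 91 → 55 → 559 → 469 → 476 → 434 → 440 → 559  — not base-8 3-happy
202: 202 → 36 → 128 → 8 → 1  — base-8 3-happy
base-8 3-happy: 202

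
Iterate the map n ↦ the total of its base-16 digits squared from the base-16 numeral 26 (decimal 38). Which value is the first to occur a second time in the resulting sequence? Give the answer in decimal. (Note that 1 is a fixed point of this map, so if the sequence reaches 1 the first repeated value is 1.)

1

38 = (2,6)_16 → 2² + 6² = 4 + 36 = 40
40 = (2,8)_16 → 2² + 8² = 4 + 64 = 68
68 = (4,4)_16 → 4² + 4² = 16 + 16 = 32
32 = (2,0)_16 → 2² + 0² = 4 + 0 = 4
4 = (4)_16 → 4² = 16
16 = (1,0)_16 → 1² + 0² = 1 + 0 = 1  — reached the fixed point 1.
1 → 1, so 1 is the first repeated value.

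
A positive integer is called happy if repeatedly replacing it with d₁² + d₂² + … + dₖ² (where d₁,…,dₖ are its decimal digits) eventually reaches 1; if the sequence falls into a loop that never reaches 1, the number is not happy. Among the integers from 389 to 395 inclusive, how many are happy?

2

389: 389 → 154 → 42 → 20 → 4 → 16 → 37 → 58 → 89 → 145 → 42  (repeats 42)
390: 390 → 90 → 81 → 65 → 61 → 37 → 58 → 89 → 145 → 42 → 20 → 4 → 16 → 37  (repeats 37)
391: 391 → 91 → 82 → 68 → 100 → 1  (reaches 1)
392: 392 → 94 → 97 → 130 → 10 → 1  (reaches 1)
393: 393 → 99 → 162 → 41 → 17 → 50 → 25 → 29 → 85 → 89 → 145 → 42 → 20 → 4 → 16 → 37 → 58 → 89  (repeats 89)
394: 394 → 106 → 37 → 58 → 89 → 145 → 42 → 20 → 4 → 16 → 37  (repeats 37)
395: 395 → 115 → 27 → 53 → 34 → 25 → 29 → 85 → 89 → 145 → 42 → 20 → 4 → 16 → 37 → 58 → 89  (repeats 89)
happy: 391, 392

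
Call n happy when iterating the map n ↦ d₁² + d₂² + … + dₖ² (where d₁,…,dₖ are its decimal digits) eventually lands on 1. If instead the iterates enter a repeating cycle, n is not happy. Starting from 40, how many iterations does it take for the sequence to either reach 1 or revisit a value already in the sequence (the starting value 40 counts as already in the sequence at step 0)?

9

40 → 4² + 0² = 16 + 0 = 16
16 → 1² + 6² = 1 + 36 = 37
37 → 3² + 7² = 9 + 49 = 58
58 → 5² + 8² = 25 + 64 = 89
89 → 8² + 9² = 64 + 81 = 145
145 → 1² + 4² + 5² = 1 + 16 + 25 = 42
42 → 4² + 2² = 16 + 4 = 20
20 → 2² + 0² = 4 + 0 = 4
4 → 4² = 16  — 16 repeats.
That took 9 steps.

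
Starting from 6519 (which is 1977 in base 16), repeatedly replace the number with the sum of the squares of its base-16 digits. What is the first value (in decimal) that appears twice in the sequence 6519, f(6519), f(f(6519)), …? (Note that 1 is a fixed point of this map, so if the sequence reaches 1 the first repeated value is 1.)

169

6519 = (1,9,7,7)_16 → 1² + 9² + 7² + 7² = 180
180 = (11,4)_16 → 11² + 4² = 137
137 = (8,9)_16 → 8² + 9² = 145
145 = (9,1)_16 → 9² + 1² = 82
82 = (5,2)_16 → 5² + 2² = 29
29 = (1,13)_16 → 1² + 13² = 170
170 = (10,10)_16 → 10² + 10² = 200
200 = (12,8)_16 → 12² + 8² = 208
208 = (13,0)_16 → 13² + 0² = 169
169 = (10,9)_16 → 10² + 9² = 181
181 = (11,5)_16 → 11² + 5² = 146
146 = (9,2)_16 → 9² + 2² = 85
85 = (5,5)_16 → 5² + 5² = 50
50 = (3,2)_16 → 3² + 2² = 13
13 = (13)_16 → 13² = 169  — 169 already appeared earlier.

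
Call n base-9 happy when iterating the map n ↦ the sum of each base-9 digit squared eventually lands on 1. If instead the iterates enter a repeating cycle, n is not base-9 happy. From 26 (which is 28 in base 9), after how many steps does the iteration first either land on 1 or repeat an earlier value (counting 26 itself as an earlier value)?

26 = (2,8)_9 → 2² + 8² = 68
68 = (7,5)_9 → 7² + 5² = 74
74 = (8,2)_9 → 8² + 2² = 68  — 68 repeats.
That took 3 steps.

3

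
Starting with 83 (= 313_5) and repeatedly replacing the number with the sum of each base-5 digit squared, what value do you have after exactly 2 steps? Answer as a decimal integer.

83 = (3,1,3)_5 → 3² + 1² + 3² = 9 + 1 + 9 = 19
19 = (3,4)_5 → 3² + 4² = 9 + 16 = 25

25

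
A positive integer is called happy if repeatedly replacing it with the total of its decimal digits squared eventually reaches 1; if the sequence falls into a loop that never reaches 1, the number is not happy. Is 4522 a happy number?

happy

4522 → 4² + 5² + 2² + 2² = 16 + 25 + 4 + 4 = 49
49 → 4² + 9² = 16 + 81 = 97
97 → 9² + 7² = 81 + 49 = 130
130 → 1² + 3² + 0² = 1 + 9 + 0 = 10
10 → 1² + 0² = 1 + 0 = 1  — reached 1.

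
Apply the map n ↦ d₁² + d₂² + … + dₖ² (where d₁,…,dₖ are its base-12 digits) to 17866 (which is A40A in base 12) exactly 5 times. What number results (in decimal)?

17866 = (10,4,0,10)_12 → 10² + 4² + 0² + 10² = 100 + 16 + 0 + 100 = 216
216 = (1,6,0)_12 → 1² + 6² + 0² = 1 + 36 + 0 = 37
37 = (3,1)_12 → 3² + 1² = 9 + 1 = 10
10 = (10)_12 → 10² = 100
100 = (8,4)_12 → 8² + 4² = 64 + 16 = 80

80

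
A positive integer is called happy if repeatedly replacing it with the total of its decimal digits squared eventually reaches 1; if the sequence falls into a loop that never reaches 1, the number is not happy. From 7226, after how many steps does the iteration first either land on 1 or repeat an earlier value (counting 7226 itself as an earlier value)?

14

7226 → 93
93 → 90
90 → 81
81 → 65
65 → 61
61 → 37
37 → 58
58 → 89
89 → 145
145 → 42
42 → 20
20 → 4
4 → 16
16 → 37  — 37 repeats.
That took 14 steps.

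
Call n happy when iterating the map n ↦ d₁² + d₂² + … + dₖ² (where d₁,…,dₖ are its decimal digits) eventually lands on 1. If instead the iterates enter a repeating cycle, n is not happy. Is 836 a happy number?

836 → 8² + 3² + 6² = 64 + 9 + 36 = 109
109 → 1² + 0² + 9² = 1 + 0 + 81 = 82
82 → 8² + 2² = 64 + 4 = 68
68 → 6² + 8² = 36 + 64 = 100
100 → 1² + 0² + 0² = 1 + 0 + 0 = 1  — reached 1.

happy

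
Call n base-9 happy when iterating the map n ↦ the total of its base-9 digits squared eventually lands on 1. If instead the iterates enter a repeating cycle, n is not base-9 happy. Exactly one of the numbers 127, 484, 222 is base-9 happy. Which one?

127: 127 → 27 → 9 → 1  — reaches 1 (base-9 happy)
484: 484 → 138 → 46 → 26 → 68 → 74 → 68  — repeats 68 (not base-9 happy)
222: 222 → 76 → 80 → 128 → 30 → 18 → 4 → 16 → 50 → 50  — repeats 50 (not base-9 happy)

127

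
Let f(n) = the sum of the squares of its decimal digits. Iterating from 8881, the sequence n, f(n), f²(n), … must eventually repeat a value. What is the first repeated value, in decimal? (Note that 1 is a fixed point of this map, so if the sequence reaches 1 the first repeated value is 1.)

1

8881 → 8² + 8² + 8² + 1² = 64 + 64 + 64 + 1 = 193
193 → 1² + 9² + 3² = 1 + 81 + 9 = 91
91 → 9² + 1² = 81 + 1 = 82
82 → 8² + 2² = 64 + 4 = 68
68 → 6² + 8² = 36 + 64 = 100
100 → 1² + 0² + 0² = 1 + 0 + 0 = 1  — reached the fixed point 1.
1 → 1, so 1 is the first repeated value.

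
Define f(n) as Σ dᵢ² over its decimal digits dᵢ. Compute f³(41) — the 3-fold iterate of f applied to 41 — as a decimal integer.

41 → 17
17 → 50
50 → 25

25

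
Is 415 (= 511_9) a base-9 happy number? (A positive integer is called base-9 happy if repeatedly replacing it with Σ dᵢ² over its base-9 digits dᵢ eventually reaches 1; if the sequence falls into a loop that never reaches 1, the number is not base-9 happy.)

415 = (5,1,1)_9 → 27
27 = (3,0)_9 → 9
9 = (1,0)_9 → 1  — reached 1.

base-9 happy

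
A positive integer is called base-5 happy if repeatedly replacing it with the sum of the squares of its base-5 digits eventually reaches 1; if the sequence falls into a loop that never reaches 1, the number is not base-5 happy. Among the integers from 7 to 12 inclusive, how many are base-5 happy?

7: 7 → 5 → 1  — base-5 happy
8: 8 → 10 → 4 → 16 → 10  — not base-5 happy
9: 9 → 17 → 13 → 13  — not base-5 happy
10: 10 → 4 → 16 → 10  — not base-5 happy
11: 11 → 5 → 1  — base-5 happy
12: 12 → 8 → 10 → 4 → 16 → 10  — not base-5 happy
base-5 happy: 7, 11

2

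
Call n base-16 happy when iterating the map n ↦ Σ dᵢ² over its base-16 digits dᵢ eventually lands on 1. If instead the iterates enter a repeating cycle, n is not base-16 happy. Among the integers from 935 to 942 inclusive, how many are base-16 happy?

5

935: 935 → 158 → 277 → 27 → 122 → 149 → 106 → 136 → 128 → 64 → 16 → 1  — base-16 happy
936: 936 → 173 → 269 → 170 → 200 → 208 → 169 → 181 → 146 → 85 → 50 → 13 → 169  — not base-16 happy
937: 937 → 190 → 317 → 179 → 130 → 68 → 32 → 4 → 16 → 1  — base-16 happy
938: 938 → 209 → 170 → 200 → 208 → 169 → 181 → 146 → 85 → 50 → 13 → 169  — not base-16 happy
939: 939 → 230 → 232 → 260 → 17 → 2 → 4 → 16 → 1  — base-16 happy
940: 940 → 253 → 394 → 165 → 125 → 218 → 269 → 170 → 200 → 208 → 169 → 181 → 146 → 85 → 50 → 13 → 169  — not base-16 happy
941: 941 → 278 → 38 → 40 → 68 → 32 → 4 → 16 → 1  — base-16 happy
942: 942 → 305 → 11 → 121 → 130 → 68 → 32 → 4 → 16 → 1  — base-16 happy
base-16 happy: 935, 937, 939, 941, 942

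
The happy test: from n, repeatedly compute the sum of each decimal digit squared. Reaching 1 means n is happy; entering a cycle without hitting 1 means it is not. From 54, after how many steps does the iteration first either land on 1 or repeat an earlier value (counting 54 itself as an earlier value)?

15

54 → 41
41 → 17
17 → 50
50 → 25
25 → 29
29 → 85
85 → 89
89 → 145
145 → 42
42 → 20
20 → 4
4 → 16
16 → 37
37 → 58
58 → 89  — 89 repeats.
That took 15 steps.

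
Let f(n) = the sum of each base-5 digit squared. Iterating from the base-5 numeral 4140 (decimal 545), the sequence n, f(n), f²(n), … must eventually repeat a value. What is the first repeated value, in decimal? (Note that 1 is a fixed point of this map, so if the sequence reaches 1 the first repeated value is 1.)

545 = (4,1,4,0)_5 → 4² + 1² + 4² + 0² = 33
33 = (1,1,3)_5 → 1² + 1² + 3² = 11
11 = (2,1)_5 → 2² + 1² = 5
5 = (1,0)_5 → 1² + 0² = 1  — reached the fixed point 1.
1 → 1, so 1 is the first repeated value.

1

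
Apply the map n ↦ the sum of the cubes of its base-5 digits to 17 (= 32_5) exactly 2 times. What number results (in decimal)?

17 = (3,2)_5 → 3³ + 2³ = 27 + 8 = 35
35 = (1,2,0)_5 → 1³ + 2³ + 0³ = 1 + 8 + 0 = 9

9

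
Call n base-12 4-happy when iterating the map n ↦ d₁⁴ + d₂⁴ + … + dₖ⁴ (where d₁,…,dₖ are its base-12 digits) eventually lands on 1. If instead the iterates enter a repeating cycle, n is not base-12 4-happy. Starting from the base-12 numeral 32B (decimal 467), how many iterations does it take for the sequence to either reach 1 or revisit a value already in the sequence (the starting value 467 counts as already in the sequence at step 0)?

12

467 = (3,2,11)_12 → 3⁴ + 2⁴ + 11⁴ = 14738
14738 = (8,6,4,2)_12 → 8⁴ + 6⁴ + 4⁴ + 2⁴ = 5664
5664 = (3,3,4,0)_12 → 3⁴ + 3⁴ + 4⁴ + 0⁴ = 418
418 = (2,10,10)_12 → 2⁴ + 10⁴ + 10⁴ = 20016
20016 = (11,7,0,0)_12 → 11⁴ + 7⁴ + 0⁴ + 0⁴ = 17042
17042 = (9,10,4,2)_12 → 9⁴ + 10⁴ + 4⁴ + 2⁴ = 16833
16833 = (9,8,10,9)_12 → 9⁴ + 8⁴ + 10⁴ + 9⁴ = 27218
27218 = (1,3,9,0,2)_12 → 1⁴ + 3⁴ + 9⁴ + 0⁴ + 2⁴ = 6659
6659 = (3,10,2,11)_12 → 3⁴ + 10⁴ + 2⁴ + 11⁴ = 24738
24738 = (1,2,3,9,6)_12 → 1⁴ + 2⁴ + 3⁴ + 9⁴ + 6⁴ = 7955
7955 = (4,7,2,11)_12 → 4⁴ + 7⁴ + 2⁴ + 11⁴ = 17314
17314 = (10,0,2,10)_12 → 10⁴ + 0⁴ + 2⁴ + 10⁴ = 20016  — 20016 repeats.
That took 12 steps.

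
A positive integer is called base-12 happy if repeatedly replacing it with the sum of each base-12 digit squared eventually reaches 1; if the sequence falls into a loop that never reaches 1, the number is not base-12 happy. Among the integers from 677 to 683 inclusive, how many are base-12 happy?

1

677: 677 → 105 → 145 → 2 → 4 → 16 → 17 → 26 → 8 → 64 → 41 → 34 → 104 → 128 → 164 → 66 → 61 → 26  (repeats 26)
678: 678 → 116 → 145 → 2 → 4 → 16 → 17 → 26 → 8 → 64 → 41 → 34 → 104 → 128 → 164 → 66 → 61 → 26  (repeats 26)
679: 679 → 129 → 181 → 11 → 121 → 101 → 89 → 74 → 40 → 25 → 5 → 25  (repeats 25)
680: 680 → 144 → 1  (reaches 1)
681: 681 → 161 → 27 → 13 → 2 → 4 → 16 → 17 → 26 → 8 → 64 → 41 → 34 → 104 → 128 → 164 → 66 → 61 → 26  (repeats 26)
682: 682 → 180 → 10 → 100 → 80 → 100  (repeats 100)
683: 683 → 201 → 98 → 68 → 89 → 74 → 40 → 25 → 5 → 25  (repeats 25)
base-12 happy: 680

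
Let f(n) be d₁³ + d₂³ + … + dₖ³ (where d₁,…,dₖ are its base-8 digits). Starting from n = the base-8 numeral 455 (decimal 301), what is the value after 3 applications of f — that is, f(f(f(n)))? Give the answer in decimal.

586

301 = (4,5,5)_8 → 4³ + 5³ + 5³ = 64 + 125 + 125 = 314
314 = (4,7,2)_8 → 4³ + 7³ + 2³ = 64 + 343 + 8 = 415
415 = (6,3,7)_8 → 6³ + 3³ + 7³ = 216 + 27 + 343 = 586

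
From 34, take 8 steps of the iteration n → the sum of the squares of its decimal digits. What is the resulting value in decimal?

4

34 → 3² + 4² = 9 + 16 = 25
25 → 2² + 5² = 4 + 25 = 29
29 → 2² + 9² = 4 + 81 = 85
85 → 8² + 5² = 64 + 25 = 89
89 → 8² + 9² = 64 + 81 = 145
145 → 1² + 4² + 5² = 1 + 16 + 25 = 42
42 → 4² + 2² = 16 + 4 = 20
20 → 2² + 0² = 4 + 0 = 4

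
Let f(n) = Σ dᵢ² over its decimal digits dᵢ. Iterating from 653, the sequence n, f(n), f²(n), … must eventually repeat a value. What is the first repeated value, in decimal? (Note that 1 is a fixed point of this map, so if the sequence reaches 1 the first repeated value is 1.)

653 → 6² + 5² + 3² = 70
70 → 7² + 0² = 49
49 → 4² + 9² = 97
97 → 9² + 7² = 130
130 → 1² + 3² + 0² = 10
10 → 1² + 0² = 1  — reached the fixed point 1.
1 → 1, so 1 is the first repeated value.

1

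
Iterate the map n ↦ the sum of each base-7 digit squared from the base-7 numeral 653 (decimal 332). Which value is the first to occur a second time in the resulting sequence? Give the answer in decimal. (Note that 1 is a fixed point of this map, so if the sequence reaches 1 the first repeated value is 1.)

10

332 = (6,5,3)_7 → 6² + 5² + 3² = 70
70 = (1,3,0)_7 → 1² + 3² + 0² = 10
10 = (1,3)_7 → 1² + 3² = 10  — 10 already appeared earlier.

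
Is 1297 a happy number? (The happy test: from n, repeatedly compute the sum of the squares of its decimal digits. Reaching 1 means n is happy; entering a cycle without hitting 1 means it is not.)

1297 → 1² + 2² + 9² + 7² = 1 + 4 + 81 + 49 = 135
135 → 1² + 3² + 5² = 1 + 9 + 25 = 35
35 → 3² + 5² = 9 + 25 = 34
34 → 3² + 4² = 9 + 16 = 25
25 → 2² + 5² = 4 + 25 = 29
29 → 2² + 9² = 4 + 81 = 85
85 → 8² + 5² = 64 + 25 = 89
89 → 8² + 9² = 64 + 81 = 145
145 → 1² + 4² + 5² = 1 + 16 + 25 = 42
42 → 4² + 2² = 16 + 4 = 20
20 → 2² + 0² = 4 + 0 = 4
4 → 4² = 16
16 → 1² + 6² = 1 + 36 = 37
37 → 3² + 7² = 9 + 49 = 58
58 → 5² + 8² = 25 + 64 = 89  — 89 already seen; the sequence cycles without reaching 1.

not happy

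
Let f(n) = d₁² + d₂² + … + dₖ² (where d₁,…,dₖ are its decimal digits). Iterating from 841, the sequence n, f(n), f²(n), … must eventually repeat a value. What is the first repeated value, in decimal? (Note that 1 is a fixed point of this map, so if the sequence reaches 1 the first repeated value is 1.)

37

841 → 8² + 4² + 1² = 81
81 → 8² + 1² = 65
65 → 6² + 5² = 61
61 → 6² + 1² = 37
37 → 3² + 7² = 58
58 → 5² + 8² = 89
89 → 8² + 9² = 145
145 → 1² + 4² + 5² = 42
42 → 4² + 2² = 20
20 → 2² + 0² = 4
4 → 4² = 16
16 → 1² + 6² = 37  — 37 already appeared earlier.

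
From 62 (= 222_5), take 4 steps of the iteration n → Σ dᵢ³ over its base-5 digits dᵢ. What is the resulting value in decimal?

28

62 = (2,2,2)_5 → 2³ + 2³ + 2³ = 24
24 = (4,4)_5 → 4³ + 4³ = 128
128 = (1,0,0,3)_5 → 1³ + 0³ + 0³ + 3³ = 28
28 = (1,0,3)_5 → 1³ + 0³ + 3³ = 28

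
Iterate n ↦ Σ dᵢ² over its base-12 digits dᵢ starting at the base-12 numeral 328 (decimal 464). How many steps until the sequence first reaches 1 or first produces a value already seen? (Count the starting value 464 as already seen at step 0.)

12

464 = (3,2,8)_12 → 3² + 2² + 8² = 77
77 = (6,5)_12 → 6² + 5² = 61
61 = (5,1)_12 → 5² + 1² = 26
26 = (2,2)_12 → 2² + 2² = 8
8 = (8)_12 → 8² = 64
64 = (5,4)_12 → 5² + 4² = 41
41 = (3,5)_12 → 3² + 5² = 34
34 = (2,10)_12 → 2² + 10² = 104
104 = (8,8)_12 → 8² + 8² = 128
128 = (10,8)_12 → 10² + 8² = 164
164 = (1,1,8)_12 → 1² + 1² + 8² = 66
66 = (5,6)_12 → 5² + 6² = 61  — 61 repeats.
That took 12 steps.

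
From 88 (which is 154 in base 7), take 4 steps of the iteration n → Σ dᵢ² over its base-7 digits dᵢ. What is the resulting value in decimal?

34

88 = (1,5,4)_7 → 1² + 5² + 4² = 1 + 25 + 16 = 42
42 = (6,0)_7 → 6² + 0² = 36 + 0 = 36
36 = (5,1)_7 → 5² + 1² = 25 + 1 = 26
26 = (3,5)_7 → 3² + 5² = 9 + 25 = 34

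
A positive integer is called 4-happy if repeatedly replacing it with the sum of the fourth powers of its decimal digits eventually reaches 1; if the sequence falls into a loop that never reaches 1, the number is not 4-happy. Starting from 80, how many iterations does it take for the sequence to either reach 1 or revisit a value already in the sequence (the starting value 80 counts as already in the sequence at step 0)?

80 → 4096
4096 → 8113
8113 → 4179
4179 → 9219
9219 → 13139
13139 → 6725
6725 → 4338
4338 → 4514
4514 → 1138
1138 → 4179  — 4179 repeats.
That took 10 steps.

10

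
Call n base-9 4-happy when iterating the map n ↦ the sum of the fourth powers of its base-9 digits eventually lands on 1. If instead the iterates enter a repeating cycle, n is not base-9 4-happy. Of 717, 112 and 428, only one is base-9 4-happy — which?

717: 717 → 7793 → 5395 → 3363 → 2433 → 243 → 81 → 1  — reaches 1 (base-9 4-happy)
112: 112 → 338 → 882 → 4098 → 1956 → 1394 → 8194 → 290 → 722 → 8208 → 114 → 1378 → 4098  — repeats 4098 (not base-9 4-happy)
428: 428 → 1266 → 3218 → 2258 → 6578 → 4098 → 1956 → 1394 → 8194 → 290 → 722 → 8208 → 114 → 1378 → 4098  — repeats 4098 (not base-9 4-happy)

717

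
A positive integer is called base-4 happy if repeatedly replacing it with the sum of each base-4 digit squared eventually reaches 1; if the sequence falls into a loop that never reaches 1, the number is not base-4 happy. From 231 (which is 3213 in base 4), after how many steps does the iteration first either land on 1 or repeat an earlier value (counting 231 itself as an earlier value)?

231 = (3,2,1,3)_4 → 3² + 2² + 1² + 3² = 23
23 = (1,1,3)_4 → 1² + 1² + 3² = 11
11 = (2,3)_4 → 2² + 3² = 13
13 = (3,1)_4 → 3² + 1² = 10
10 = (2,2)_4 → 2² + 2² = 8
8 = (2,0)_4 → 2² + 0² = 4
4 = (1,0)_4 → 1² + 0² = 1  — reached 1.
That took 7 steps.

7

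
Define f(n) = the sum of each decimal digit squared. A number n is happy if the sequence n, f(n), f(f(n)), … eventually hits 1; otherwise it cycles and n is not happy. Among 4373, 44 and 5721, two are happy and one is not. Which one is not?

4373

4373: 4373 → 83 → 73 → 58 → 89 → 145 → 42 → 20 → 4 → 16 → 37 → 58  — repeats 58 (not happy)
44: 44 → 32 → 13 → 10 → 1  — reaches 1 (happy)
5721: 5721 → 79 → 130 → 10 → 1  — reaches 1 (happy)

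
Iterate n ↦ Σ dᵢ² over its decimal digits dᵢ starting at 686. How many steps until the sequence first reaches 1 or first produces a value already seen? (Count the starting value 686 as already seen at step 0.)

686 → 136
136 → 46
46 → 52
52 → 29
29 → 85
85 → 89
89 → 145
145 → 42
42 → 20
20 → 4
4 → 16
16 → 37
37 → 58
58 → 89  — 89 repeats.
That took 14 steps.

14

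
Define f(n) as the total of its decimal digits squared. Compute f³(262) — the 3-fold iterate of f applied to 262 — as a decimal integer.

13

262 → 44
44 → 32
32 → 13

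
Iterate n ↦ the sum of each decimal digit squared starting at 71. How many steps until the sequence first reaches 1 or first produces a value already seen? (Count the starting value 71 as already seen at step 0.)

13

71 → 50
50 → 25
25 → 29
29 → 85
85 → 89
89 → 145
145 → 42
42 → 20
20 → 4
4 → 16
16 → 37
37 → 58
58 → 89  — 89 repeats.
That took 13 steps.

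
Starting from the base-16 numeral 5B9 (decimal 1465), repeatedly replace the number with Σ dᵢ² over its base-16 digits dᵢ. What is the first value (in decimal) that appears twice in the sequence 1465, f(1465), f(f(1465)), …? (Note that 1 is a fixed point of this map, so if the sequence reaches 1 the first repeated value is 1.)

146

1465 = (5,11,9)_16 → 5² + 11² + 9² = 227
227 = (14,3)_16 → 14² + 3² = 205
205 = (12,13)_16 → 12² + 13² = 313
313 = (1,3,9)_16 → 1² + 3² + 9² = 91
91 = (5,11)_16 → 5² + 11² = 146
146 = (9,2)_16 → 9² + 2² = 85
85 = (5,5)_16 → 5² + 5² = 50
50 = (3,2)_16 → 3² + 2² = 13
13 = (13)_16 → 13² = 169
169 = (10,9)_16 → 10² + 9² = 181
181 = (11,5)_16 → 11² + 5² = 146  — 146 already appeared earlier.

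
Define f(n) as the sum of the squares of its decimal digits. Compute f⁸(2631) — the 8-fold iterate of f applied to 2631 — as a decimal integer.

20

2631 → 2² + 6² + 3² + 1² = 4 + 36 + 9 + 1 = 50
50 → 5² + 0² = 25 + 0 = 25
25 → 2² + 5² = 4 + 25 = 29
29 → 2² + 9² = 4 + 81 = 85
85 → 8² + 5² = 64 + 25 = 89
89 → 8² + 9² = 64 + 81 = 145
145 → 1² + 4² + 5² = 1 + 16 + 25 = 42
42 → 4² + 2² = 16 + 4 = 20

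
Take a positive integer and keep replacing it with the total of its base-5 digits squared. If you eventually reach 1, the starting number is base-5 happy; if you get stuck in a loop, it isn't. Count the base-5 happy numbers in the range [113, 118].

1

113: 113 → 29 → 17 → 13 → 13  (repeats 13)
114: 114 → 36 → 6 → 2 → 4 → 16 → 10 → 4  (repeats 4)
115: 115 → 25 → 1  (reaches 1)
116: 116 → 26 → 2 → 4 → 16 → 10 → 4  (repeats 4)
117: 117 → 29 → 17 → 13 → 13  (repeats 13)
118: 118 → 34 → 18 → 18  (repeats 18)
base-5 happy: 115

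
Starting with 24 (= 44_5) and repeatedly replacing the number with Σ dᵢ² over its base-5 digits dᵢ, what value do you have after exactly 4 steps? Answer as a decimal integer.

4

24 = (4,4)_5 → 4² + 4² = 32
32 = (1,1,2)_5 → 1² + 1² + 2² = 6
6 = (1,1)_5 → 1² + 1² = 2
2 = (2)_5 → 2² = 4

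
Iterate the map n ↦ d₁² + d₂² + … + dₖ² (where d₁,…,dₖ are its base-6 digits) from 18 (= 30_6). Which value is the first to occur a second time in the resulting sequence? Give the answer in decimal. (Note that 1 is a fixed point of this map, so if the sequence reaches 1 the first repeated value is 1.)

18 = (3,0)_6 → 3² + 0² = 9 + 0 = 9
9 = (1,3)_6 → 1² + 3² = 1 + 9 = 10
10 = (1,4)_6 → 1² + 4² = 1 + 16 = 17
17 = (2,5)_6 → 2² + 5² = 4 + 25 = 29
29 = (4,5)_6 → 4² + 5² = 16 + 25 = 41
41 = (1,0,5)_6 → 1² + 0² + 5² = 1 + 0 + 25 = 26
26 = (4,2)_6 → 4² + 2² = 16 + 4 = 20
20 = (3,2)_6 → 3² + 2² = 9 + 4 = 13
13 = (2,1)_6 → 2² + 1² = 4 + 1 = 5
5 = (5)_6 → 5² = 25
25 = (4,1)_6 → 4² + 1² = 16 + 1 = 17  — 17 already appeared earlier.

17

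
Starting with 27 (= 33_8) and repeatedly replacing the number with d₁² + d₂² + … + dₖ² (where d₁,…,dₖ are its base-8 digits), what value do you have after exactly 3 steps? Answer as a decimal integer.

1

27 = (3,3)_8 → 3² + 3² = 18
18 = (2,2)_8 → 2² + 2² = 8
8 = (1,0)_8 → 1² + 0² = 1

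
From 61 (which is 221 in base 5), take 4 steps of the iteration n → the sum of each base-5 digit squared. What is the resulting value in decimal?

13

61 = (2,2,1)_5 → 2² + 2² + 1² = 9
9 = (1,4)_5 → 1² + 4² = 17
17 = (3,2)_5 → 3² + 2² = 13
13 = (2,3)_5 → 2² + 3² = 13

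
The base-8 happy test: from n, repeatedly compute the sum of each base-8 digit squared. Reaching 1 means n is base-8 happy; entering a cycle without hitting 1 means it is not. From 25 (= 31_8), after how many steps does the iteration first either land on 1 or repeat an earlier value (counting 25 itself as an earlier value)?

3

25 = (3,1)_8 → 3² + 1² = 9 + 1 = 10
10 = (1,2)_8 → 1² + 2² = 1 + 4 = 5
5 = (5)_8 → 5² = 25  — 25 repeats.
That took 3 steps.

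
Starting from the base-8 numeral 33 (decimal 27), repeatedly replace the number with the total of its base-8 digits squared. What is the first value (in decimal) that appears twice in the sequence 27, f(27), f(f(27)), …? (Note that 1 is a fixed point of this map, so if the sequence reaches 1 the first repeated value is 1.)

1

27 = (3,3)_8 → 3² + 3² = 9 + 9 = 18
18 = (2,2)_8 → 2² + 2² = 4 + 4 = 8
8 = (1,0)_8 → 1² + 0² = 1 + 0 = 1  — reached the fixed point 1.
1 → 1, so 1 is the first repeated value.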